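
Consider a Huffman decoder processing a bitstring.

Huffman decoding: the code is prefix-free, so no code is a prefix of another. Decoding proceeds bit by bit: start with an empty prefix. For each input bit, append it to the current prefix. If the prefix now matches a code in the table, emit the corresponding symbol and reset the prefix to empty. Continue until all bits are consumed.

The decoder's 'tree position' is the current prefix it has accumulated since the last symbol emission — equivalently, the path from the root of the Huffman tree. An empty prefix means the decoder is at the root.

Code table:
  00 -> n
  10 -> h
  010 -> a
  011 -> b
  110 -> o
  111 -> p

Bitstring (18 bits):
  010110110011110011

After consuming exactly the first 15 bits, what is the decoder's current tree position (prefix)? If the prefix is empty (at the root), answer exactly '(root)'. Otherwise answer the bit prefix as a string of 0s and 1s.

Answer: (root)

Derivation:
Bit 0: prefix='0' (no match yet)
Bit 1: prefix='01' (no match yet)
Bit 2: prefix='010' -> emit 'a', reset
Bit 3: prefix='1' (no match yet)
Bit 4: prefix='11' (no match yet)
Bit 5: prefix='110' -> emit 'o', reset
Bit 6: prefix='1' (no match yet)
Bit 7: prefix='11' (no match yet)
Bit 8: prefix='110' -> emit 'o', reset
Bit 9: prefix='0' (no match yet)
Bit 10: prefix='01' (no match yet)
Bit 11: prefix='011' -> emit 'b', reset
Bit 12: prefix='1' (no match yet)
Bit 13: prefix='11' (no match yet)
Bit 14: prefix='110' -> emit 'o', reset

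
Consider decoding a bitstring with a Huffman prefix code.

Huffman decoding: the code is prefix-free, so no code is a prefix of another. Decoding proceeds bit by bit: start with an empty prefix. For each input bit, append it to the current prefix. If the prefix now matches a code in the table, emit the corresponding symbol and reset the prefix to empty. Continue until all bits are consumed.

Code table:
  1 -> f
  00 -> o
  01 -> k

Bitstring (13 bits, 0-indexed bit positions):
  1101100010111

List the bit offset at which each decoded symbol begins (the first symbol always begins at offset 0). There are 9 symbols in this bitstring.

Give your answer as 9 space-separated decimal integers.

Bit 0: prefix='1' -> emit 'f', reset
Bit 1: prefix='1' -> emit 'f', reset
Bit 2: prefix='0' (no match yet)
Bit 3: prefix='01' -> emit 'k', reset
Bit 4: prefix='1' -> emit 'f', reset
Bit 5: prefix='0' (no match yet)
Bit 6: prefix='00' -> emit 'o', reset
Bit 7: prefix='0' (no match yet)
Bit 8: prefix='01' -> emit 'k', reset
Bit 9: prefix='0' (no match yet)
Bit 10: prefix='01' -> emit 'k', reset
Bit 11: prefix='1' -> emit 'f', reset
Bit 12: prefix='1' -> emit 'f', reset

Answer: 0 1 2 4 5 7 9 11 12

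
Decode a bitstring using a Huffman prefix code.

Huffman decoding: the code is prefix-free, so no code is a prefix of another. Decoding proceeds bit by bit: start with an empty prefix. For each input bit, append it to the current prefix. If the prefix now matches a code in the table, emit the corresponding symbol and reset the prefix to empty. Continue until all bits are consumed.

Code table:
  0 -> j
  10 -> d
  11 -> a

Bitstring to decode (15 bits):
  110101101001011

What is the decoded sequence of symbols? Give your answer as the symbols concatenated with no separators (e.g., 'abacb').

Answer: ajdajdjda

Derivation:
Bit 0: prefix='1' (no match yet)
Bit 1: prefix='11' -> emit 'a', reset
Bit 2: prefix='0' -> emit 'j', reset
Bit 3: prefix='1' (no match yet)
Bit 4: prefix='10' -> emit 'd', reset
Bit 5: prefix='1' (no match yet)
Bit 6: prefix='11' -> emit 'a', reset
Bit 7: prefix='0' -> emit 'j', reset
Bit 8: prefix='1' (no match yet)
Bit 9: prefix='10' -> emit 'd', reset
Bit 10: prefix='0' -> emit 'j', reset
Bit 11: prefix='1' (no match yet)
Bit 12: prefix='10' -> emit 'd', reset
Bit 13: prefix='1' (no match yet)
Bit 14: prefix='11' -> emit 'a', reset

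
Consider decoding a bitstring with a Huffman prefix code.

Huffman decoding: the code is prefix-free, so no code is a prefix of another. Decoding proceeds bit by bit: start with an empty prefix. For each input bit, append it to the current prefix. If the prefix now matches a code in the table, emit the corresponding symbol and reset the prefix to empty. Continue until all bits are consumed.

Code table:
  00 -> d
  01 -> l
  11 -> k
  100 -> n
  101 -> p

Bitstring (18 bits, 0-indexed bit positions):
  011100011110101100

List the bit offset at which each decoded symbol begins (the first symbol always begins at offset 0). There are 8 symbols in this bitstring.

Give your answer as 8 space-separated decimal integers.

Bit 0: prefix='0' (no match yet)
Bit 1: prefix='01' -> emit 'l', reset
Bit 2: prefix='1' (no match yet)
Bit 3: prefix='11' -> emit 'k', reset
Bit 4: prefix='0' (no match yet)
Bit 5: prefix='00' -> emit 'd', reset
Bit 6: prefix='0' (no match yet)
Bit 7: prefix='01' -> emit 'l', reset
Bit 8: prefix='1' (no match yet)
Bit 9: prefix='11' -> emit 'k', reset
Bit 10: prefix='1' (no match yet)
Bit 11: prefix='10' (no match yet)
Bit 12: prefix='101' -> emit 'p', reset
Bit 13: prefix='0' (no match yet)
Bit 14: prefix='01' -> emit 'l', reset
Bit 15: prefix='1' (no match yet)
Bit 16: prefix='10' (no match yet)
Bit 17: prefix='100' -> emit 'n', reset

Answer: 0 2 4 6 8 10 13 15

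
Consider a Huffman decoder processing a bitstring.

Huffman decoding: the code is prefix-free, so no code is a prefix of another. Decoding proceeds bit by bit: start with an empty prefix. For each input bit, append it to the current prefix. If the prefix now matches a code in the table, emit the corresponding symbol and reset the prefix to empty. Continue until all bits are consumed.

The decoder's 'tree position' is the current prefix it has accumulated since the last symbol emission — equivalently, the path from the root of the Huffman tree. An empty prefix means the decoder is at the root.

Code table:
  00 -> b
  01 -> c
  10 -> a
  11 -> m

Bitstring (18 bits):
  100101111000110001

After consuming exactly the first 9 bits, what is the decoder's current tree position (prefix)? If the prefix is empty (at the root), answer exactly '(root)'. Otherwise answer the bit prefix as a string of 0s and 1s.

Answer: 1

Derivation:
Bit 0: prefix='1' (no match yet)
Bit 1: prefix='10' -> emit 'a', reset
Bit 2: prefix='0' (no match yet)
Bit 3: prefix='01' -> emit 'c', reset
Bit 4: prefix='0' (no match yet)
Bit 5: prefix='01' -> emit 'c', reset
Bit 6: prefix='1' (no match yet)
Bit 7: prefix='11' -> emit 'm', reset
Bit 8: prefix='1' (no match yet)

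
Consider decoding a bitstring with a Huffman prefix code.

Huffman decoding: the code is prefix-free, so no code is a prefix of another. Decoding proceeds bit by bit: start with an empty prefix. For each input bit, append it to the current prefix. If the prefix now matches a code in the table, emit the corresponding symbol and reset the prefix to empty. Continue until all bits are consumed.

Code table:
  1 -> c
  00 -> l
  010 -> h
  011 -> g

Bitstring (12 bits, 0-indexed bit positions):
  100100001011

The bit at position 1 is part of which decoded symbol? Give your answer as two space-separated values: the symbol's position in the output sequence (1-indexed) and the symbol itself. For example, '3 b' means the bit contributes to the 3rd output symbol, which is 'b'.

Answer: 2 l

Derivation:
Bit 0: prefix='1' -> emit 'c', reset
Bit 1: prefix='0' (no match yet)
Bit 2: prefix='00' -> emit 'l', reset
Bit 3: prefix='1' -> emit 'c', reset
Bit 4: prefix='0' (no match yet)
Bit 5: prefix='00' -> emit 'l', reset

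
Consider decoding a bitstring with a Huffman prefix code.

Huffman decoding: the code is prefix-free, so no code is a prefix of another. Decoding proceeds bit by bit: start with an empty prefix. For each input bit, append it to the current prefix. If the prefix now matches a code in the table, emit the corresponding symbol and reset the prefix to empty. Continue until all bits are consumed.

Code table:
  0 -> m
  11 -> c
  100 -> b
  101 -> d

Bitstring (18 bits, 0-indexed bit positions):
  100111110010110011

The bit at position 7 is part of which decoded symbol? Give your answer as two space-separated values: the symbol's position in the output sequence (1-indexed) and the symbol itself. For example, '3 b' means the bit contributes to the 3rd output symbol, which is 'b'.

Bit 0: prefix='1' (no match yet)
Bit 1: prefix='10' (no match yet)
Bit 2: prefix='100' -> emit 'b', reset
Bit 3: prefix='1' (no match yet)
Bit 4: prefix='11' -> emit 'c', reset
Bit 5: prefix='1' (no match yet)
Bit 6: prefix='11' -> emit 'c', reset
Bit 7: prefix='1' (no match yet)
Bit 8: prefix='10' (no match yet)
Bit 9: prefix='100' -> emit 'b', reset
Bit 10: prefix='1' (no match yet)
Bit 11: prefix='10' (no match yet)

Answer: 4 b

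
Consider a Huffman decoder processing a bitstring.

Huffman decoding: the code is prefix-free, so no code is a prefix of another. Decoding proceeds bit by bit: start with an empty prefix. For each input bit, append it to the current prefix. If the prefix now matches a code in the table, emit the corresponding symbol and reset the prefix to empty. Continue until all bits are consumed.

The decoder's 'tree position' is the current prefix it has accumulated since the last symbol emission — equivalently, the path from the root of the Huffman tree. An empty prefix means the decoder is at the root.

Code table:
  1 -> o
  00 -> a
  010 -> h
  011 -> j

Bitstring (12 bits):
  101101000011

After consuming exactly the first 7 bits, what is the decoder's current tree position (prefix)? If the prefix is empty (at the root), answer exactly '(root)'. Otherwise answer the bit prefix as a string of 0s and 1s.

Answer: (root)

Derivation:
Bit 0: prefix='1' -> emit 'o', reset
Bit 1: prefix='0' (no match yet)
Bit 2: prefix='01' (no match yet)
Bit 3: prefix='011' -> emit 'j', reset
Bit 4: prefix='0' (no match yet)
Bit 5: prefix='01' (no match yet)
Bit 6: prefix='010' -> emit 'h', reset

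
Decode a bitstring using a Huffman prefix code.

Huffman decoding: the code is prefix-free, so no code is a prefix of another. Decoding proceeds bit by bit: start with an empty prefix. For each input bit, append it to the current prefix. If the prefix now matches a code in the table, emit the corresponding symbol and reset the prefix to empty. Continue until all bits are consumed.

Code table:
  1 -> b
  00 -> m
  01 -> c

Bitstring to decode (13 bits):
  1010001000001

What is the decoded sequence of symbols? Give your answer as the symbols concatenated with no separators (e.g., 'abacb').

Bit 0: prefix='1' -> emit 'b', reset
Bit 1: prefix='0' (no match yet)
Bit 2: prefix='01' -> emit 'c', reset
Bit 3: prefix='0' (no match yet)
Bit 4: prefix='00' -> emit 'm', reset
Bit 5: prefix='0' (no match yet)
Bit 6: prefix='01' -> emit 'c', reset
Bit 7: prefix='0' (no match yet)
Bit 8: prefix='00' -> emit 'm', reset
Bit 9: prefix='0' (no match yet)
Bit 10: prefix='00' -> emit 'm', reset
Bit 11: prefix='0' (no match yet)
Bit 12: prefix='01' -> emit 'c', reset

Answer: bcmcmmc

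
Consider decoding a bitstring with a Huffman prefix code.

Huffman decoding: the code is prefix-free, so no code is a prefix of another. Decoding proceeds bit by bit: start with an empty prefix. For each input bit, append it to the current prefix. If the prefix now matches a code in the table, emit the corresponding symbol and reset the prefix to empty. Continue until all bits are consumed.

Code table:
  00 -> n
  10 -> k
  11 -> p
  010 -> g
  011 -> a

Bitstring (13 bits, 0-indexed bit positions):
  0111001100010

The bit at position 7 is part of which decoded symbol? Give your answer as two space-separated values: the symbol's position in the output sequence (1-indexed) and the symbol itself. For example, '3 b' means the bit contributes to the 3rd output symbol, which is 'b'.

Bit 0: prefix='0' (no match yet)
Bit 1: prefix='01' (no match yet)
Bit 2: prefix='011' -> emit 'a', reset
Bit 3: prefix='1' (no match yet)
Bit 4: prefix='10' -> emit 'k', reset
Bit 5: prefix='0' (no match yet)
Bit 6: prefix='01' (no match yet)
Bit 7: prefix='011' -> emit 'a', reset
Bit 8: prefix='0' (no match yet)
Bit 9: prefix='00' -> emit 'n', reset
Bit 10: prefix='0' (no match yet)
Bit 11: prefix='01' (no match yet)

Answer: 3 a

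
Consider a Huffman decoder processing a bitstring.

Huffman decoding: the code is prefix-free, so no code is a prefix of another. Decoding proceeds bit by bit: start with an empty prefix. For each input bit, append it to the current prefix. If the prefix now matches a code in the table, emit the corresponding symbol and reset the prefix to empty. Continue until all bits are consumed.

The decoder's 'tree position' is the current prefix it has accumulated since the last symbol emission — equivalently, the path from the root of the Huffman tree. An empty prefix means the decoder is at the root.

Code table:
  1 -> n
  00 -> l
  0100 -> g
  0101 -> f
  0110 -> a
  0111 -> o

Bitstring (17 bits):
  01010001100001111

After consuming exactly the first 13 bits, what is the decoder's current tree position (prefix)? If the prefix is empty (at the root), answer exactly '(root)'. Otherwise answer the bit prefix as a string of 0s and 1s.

Answer: 0

Derivation:
Bit 0: prefix='0' (no match yet)
Bit 1: prefix='01' (no match yet)
Bit 2: prefix='010' (no match yet)
Bit 3: prefix='0101' -> emit 'f', reset
Bit 4: prefix='0' (no match yet)
Bit 5: prefix='00' -> emit 'l', reset
Bit 6: prefix='0' (no match yet)
Bit 7: prefix='01' (no match yet)
Bit 8: prefix='011' (no match yet)
Bit 9: prefix='0110' -> emit 'a', reset
Bit 10: prefix='0' (no match yet)
Bit 11: prefix='00' -> emit 'l', reset
Bit 12: prefix='0' (no match yet)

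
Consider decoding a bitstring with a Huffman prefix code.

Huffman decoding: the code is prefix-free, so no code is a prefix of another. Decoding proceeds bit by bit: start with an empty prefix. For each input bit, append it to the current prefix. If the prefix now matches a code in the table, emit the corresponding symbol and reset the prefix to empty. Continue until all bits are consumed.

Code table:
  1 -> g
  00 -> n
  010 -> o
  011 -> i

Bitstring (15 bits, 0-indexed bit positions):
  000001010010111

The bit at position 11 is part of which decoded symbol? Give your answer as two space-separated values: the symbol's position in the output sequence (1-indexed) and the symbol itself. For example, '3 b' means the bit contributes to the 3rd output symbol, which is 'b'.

Bit 0: prefix='0' (no match yet)
Bit 1: prefix='00' -> emit 'n', reset
Bit 2: prefix='0' (no match yet)
Bit 3: prefix='00' -> emit 'n', reset
Bit 4: prefix='0' (no match yet)
Bit 5: prefix='01' (no match yet)
Bit 6: prefix='010' -> emit 'o', reset
Bit 7: prefix='1' -> emit 'g', reset
Bit 8: prefix='0' (no match yet)
Bit 9: prefix='00' -> emit 'n', reset
Bit 10: prefix='1' -> emit 'g', reset
Bit 11: prefix='0' (no match yet)
Bit 12: prefix='01' (no match yet)
Bit 13: prefix='011' -> emit 'i', reset
Bit 14: prefix='1' -> emit 'g', reset

Answer: 7 i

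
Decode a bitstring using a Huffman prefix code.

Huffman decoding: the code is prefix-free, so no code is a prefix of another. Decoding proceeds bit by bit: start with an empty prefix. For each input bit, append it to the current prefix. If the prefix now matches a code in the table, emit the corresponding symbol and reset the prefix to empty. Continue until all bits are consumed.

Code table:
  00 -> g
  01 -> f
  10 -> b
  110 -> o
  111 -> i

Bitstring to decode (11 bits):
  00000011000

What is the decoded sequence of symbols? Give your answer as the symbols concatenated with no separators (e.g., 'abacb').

Answer: gggog

Derivation:
Bit 0: prefix='0' (no match yet)
Bit 1: prefix='00' -> emit 'g', reset
Bit 2: prefix='0' (no match yet)
Bit 3: prefix='00' -> emit 'g', reset
Bit 4: prefix='0' (no match yet)
Bit 5: prefix='00' -> emit 'g', reset
Bit 6: prefix='1' (no match yet)
Bit 7: prefix='11' (no match yet)
Bit 8: prefix='110' -> emit 'o', reset
Bit 9: prefix='0' (no match yet)
Bit 10: prefix='00' -> emit 'g', reset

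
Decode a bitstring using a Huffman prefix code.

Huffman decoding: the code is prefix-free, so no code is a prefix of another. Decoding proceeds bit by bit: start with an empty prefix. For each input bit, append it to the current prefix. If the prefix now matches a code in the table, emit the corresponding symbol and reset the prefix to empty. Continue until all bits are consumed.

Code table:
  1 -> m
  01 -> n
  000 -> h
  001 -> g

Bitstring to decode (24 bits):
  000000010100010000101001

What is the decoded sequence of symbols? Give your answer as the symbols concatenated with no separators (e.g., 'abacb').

Answer: hhnnhmhnng

Derivation:
Bit 0: prefix='0' (no match yet)
Bit 1: prefix='00' (no match yet)
Bit 2: prefix='000' -> emit 'h', reset
Bit 3: prefix='0' (no match yet)
Bit 4: prefix='00' (no match yet)
Bit 5: prefix='000' -> emit 'h', reset
Bit 6: prefix='0' (no match yet)
Bit 7: prefix='01' -> emit 'n', reset
Bit 8: prefix='0' (no match yet)
Bit 9: prefix='01' -> emit 'n', reset
Bit 10: prefix='0' (no match yet)
Bit 11: prefix='00' (no match yet)
Bit 12: prefix='000' -> emit 'h', reset
Bit 13: prefix='1' -> emit 'm', reset
Bit 14: prefix='0' (no match yet)
Bit 15: prefix='00' (no match yet)
Bit 16: prefix='000' -> emit 'h', reset
Bit 17: prefix='0' (no match yet)
Bit 18: prefix='01' -> emit 'n', reset
Bit 19: prefix='0' (no match yet)
Bit 20: prefix='01' -> emit 'n', reset
Bit 21: prefix='0' (no match yet)
Bit 22: prefix='00' (no match yet)
Bit 23: prefix='001' -> emit 'g', reset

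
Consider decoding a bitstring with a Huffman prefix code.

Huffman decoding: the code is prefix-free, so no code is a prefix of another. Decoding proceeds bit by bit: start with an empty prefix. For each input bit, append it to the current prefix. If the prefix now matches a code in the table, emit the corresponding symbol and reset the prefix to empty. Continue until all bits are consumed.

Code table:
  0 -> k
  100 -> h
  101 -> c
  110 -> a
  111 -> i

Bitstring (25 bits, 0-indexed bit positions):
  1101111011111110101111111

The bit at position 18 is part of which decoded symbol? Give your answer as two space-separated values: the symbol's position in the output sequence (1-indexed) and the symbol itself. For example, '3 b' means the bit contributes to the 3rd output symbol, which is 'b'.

Answer: 7 c

Derivation:
Bit 0: prefix='1' (no match yet)
Bit 1: prefix='11' (no match yet)
Bit 2: prefix='110' -> emit 'a', reset
Bit 3: prefix='1' (no match yet)
Bit 4: prefix='11' (no match yet)
Bit 5: prefix='111' -> emit 'i', reset
Bit 6: prefix='1' (no match yet)
Bit 7: prefix='10' (no match yet)
Bit 8: prefix='101' -> emit 'c', reset
Bit 9: prefix='1' (no match yet)
Bit 10: prefix='11' (no match yet)
Bit 11: prefix='111' -> emit 'i', reset
Bit 12: prefix='1' (no match yet)
Bit 13: prefix='11' (no match yet)
Bit 14: prefix='111' -> emit 'i', reset
Bit 15: prefix='0' -> emit 'k', reset
Bit 16: prefix='1' (no match yet)
Bit 17: prefix='10' (no match yet)
Bit 18: prefix='101' -> emit 'c', reset
Bit 19: prefix='1' (no match yet)
Bit 20: prefix='11' (no match yet)
Bit 21: prefix='111' -> emit 'i', reset
Bit 22: prefix='1' (no match yet)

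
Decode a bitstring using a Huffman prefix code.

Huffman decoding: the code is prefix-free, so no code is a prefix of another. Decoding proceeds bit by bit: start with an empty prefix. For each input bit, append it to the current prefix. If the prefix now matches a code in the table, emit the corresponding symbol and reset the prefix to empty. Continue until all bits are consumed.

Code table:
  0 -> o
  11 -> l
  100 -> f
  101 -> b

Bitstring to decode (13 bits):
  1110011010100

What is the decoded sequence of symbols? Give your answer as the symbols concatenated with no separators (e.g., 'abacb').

Answer: lfloboo

Derivation:
Bit 0: prefix='1' (no match yet)
Bit 1: prefix='11' -> emit 'l', reset
Bit 2: prefix='1' (no match yet)
Bit 3: prefix='10' (no match yet)
Bit 4: prefix='100' -> emit 'f', reset
Bit 5: prefix='1' (no match yet)
Bit 6: prefix='11' -> emit 'l', reset
Bit 7: prefix='0' -> emit 'o', reset
Bit 8: prefix='1' (no match yet)
Bit 9: prefix='10' (no match yet)
Bit 10: prefix='101' -> emit 'b', reset
Bit 11: prefix='0' -> emit 'o', reset
Bit 12: prefix='0' -> emit 'o', reset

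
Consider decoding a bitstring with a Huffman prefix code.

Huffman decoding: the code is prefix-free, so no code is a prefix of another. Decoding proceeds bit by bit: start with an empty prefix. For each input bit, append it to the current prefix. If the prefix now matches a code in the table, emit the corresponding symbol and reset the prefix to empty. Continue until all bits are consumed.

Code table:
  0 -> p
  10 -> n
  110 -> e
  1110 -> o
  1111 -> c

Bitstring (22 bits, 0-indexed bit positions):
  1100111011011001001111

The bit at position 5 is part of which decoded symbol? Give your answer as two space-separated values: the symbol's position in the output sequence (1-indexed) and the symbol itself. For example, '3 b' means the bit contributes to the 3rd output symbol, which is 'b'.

Answer: 3 o

Derivation:
Bit 0: prefix='1' (no match yet)
Bit 1: prefix='11' (no match yet)
Bit 2: prefix='110' -> emit 'e', reset
Bit 3: prefix='0' -> emit 'p', reset
Bit 4: prefix='1' (no match yet)
Bit 5: prefix='11' (no match yet)
Bit 6: prefix='111' (no match yet)
Bit 7: prefix='1110' -> emit 'o', reset
Bit 8: prefix='1' (no match yet)
Bit 9: prefix='11' (no match yet)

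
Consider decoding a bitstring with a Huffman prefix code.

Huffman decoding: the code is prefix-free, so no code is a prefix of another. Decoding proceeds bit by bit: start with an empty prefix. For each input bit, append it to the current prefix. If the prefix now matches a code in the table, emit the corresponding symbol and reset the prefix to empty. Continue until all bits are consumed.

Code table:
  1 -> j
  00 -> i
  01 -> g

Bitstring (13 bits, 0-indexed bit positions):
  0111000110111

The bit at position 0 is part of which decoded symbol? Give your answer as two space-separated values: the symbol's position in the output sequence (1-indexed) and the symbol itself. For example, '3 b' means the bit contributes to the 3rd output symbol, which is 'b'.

Bit 0: prefix='0' (no match yet)
Bit 1: prefix='01' -> emit 'g', reset
Bit 2: prefix='1' -> emit 'j', reset
Bit 3: prefix='1' -> emit 'j', reset
Bit 4: prefix='0' (no match yet)

Answer: 1 g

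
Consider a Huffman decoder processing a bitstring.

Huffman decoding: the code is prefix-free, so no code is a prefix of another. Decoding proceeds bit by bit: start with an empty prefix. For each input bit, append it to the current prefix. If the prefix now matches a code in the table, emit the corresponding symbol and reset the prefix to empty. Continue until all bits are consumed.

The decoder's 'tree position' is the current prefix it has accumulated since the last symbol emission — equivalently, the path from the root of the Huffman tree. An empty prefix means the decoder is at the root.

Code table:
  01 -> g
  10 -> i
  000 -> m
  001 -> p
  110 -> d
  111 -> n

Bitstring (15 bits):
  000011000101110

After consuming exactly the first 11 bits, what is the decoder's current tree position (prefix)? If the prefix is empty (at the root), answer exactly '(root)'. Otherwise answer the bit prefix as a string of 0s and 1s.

Bit 0: prefix='0' (no match yet)
Bit 1: prefix='00' (no match yet)
Bit 2: prefix='000' -> emit 'm', reset
Bit 3: prefix='0' (no match yet)
Bit 4: prefix='01' -> emit 'g', reset
Bit 5: prefix='1' (no match yet)
Bit 6: prefix='10' -> emit 'i', reset
Bit 7: prefix='0' (no match yet)
Bit 8: prefix='00' (no match yet)
Bit 9: prefix='001' -> emit 'p', reset
Bit 10: prefix='0' (no match yet)

Answer: 0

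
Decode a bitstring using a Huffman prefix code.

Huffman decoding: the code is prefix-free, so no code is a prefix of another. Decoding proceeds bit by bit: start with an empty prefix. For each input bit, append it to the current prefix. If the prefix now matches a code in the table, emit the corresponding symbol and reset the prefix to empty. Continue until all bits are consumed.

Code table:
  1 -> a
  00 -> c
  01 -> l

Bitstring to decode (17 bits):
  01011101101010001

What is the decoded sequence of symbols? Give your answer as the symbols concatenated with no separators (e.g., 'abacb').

Bit 0: prefix='0' (no match yet)
Bit 1: prefix='01' -> emit 'l', reset
Bit 2: prefix='0' (no match yet)
Bit 3: prefix='01' -> emit 'l', reset
Bit 4: prefix='1' -> emit 'a', reset
Bit 5: prefix='1' -> emit 'a', reset
Bit 6: prefix='0' (no match yet)
Bit 7: prefix='01' -> emit 'l', reset
Bit 8: prefix='1' -> emit 'a', reset
Bit 9: prefix='0' (no match yet)
Bit 10: prefix='01' -> emit 'l', reset
Bit 11: prefix='0' (no match yet)
Bit 12: prefix='01' -> emit 'l', reset
Bit 13: prefix='0' (no match yet)
Bit 14: prefix='00' -> emit 'c', reset
Bit 15: prefix='0' (no match yet)
Bit 16: prefix='01' -> emit 'l', reset

Answer: llaalallcl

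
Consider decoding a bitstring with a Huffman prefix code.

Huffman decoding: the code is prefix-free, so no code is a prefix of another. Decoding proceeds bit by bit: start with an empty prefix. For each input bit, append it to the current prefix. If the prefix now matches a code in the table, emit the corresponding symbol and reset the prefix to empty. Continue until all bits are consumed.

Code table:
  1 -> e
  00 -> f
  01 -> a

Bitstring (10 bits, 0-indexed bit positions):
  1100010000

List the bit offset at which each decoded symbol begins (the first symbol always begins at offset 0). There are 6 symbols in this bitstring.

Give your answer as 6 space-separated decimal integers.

Answer: 0 1 2 4 6 8

Derivation:
Bit 0: prefix='1' -> emit 'e', reset
Bit 1: prefix='1' -> emit 'e', reset
Bit 2: prefix='0' (no match yet)
Bit 3: prefix='00' -> emit 'f', reset
Bit 4: prefix='0' (no match yet)
Bit 5: prefix='01' -> emit 'a', reset
Bit 6: prefix='0' (no match yet)
Bit 7: prefix='00' -> emit 'f', reset
Bit 8: prefix='0' (no match yet)
Bit 9: prefix='00' -> emit 'f', reset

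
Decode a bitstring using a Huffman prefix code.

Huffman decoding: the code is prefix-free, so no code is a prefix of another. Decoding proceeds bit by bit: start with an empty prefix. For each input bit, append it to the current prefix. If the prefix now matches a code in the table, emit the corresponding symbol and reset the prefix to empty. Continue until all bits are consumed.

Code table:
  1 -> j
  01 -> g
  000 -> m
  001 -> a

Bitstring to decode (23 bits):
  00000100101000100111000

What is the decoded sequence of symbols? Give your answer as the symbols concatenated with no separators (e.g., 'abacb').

Answer: maagmjajjm

Derivation:
Bit 0: prefix='0' (no match yet)
Bit 1: prefix='00' (no match yet)
Bit 2: prefix='000' -> emit 'm', reset
Bit 3: prefix='0' (no match yet)
Bit 4: prefix='00' (no match yet)
Bit 5: prefix='001' -> emit 'a', reset
Bit 6: prefix='0' (no match yet)
Bit 7: prefix='00' (no match yet)
Bit 8: prefix='001' -> emit 'a', reset
Bit 9: prefix='0' (no match yet)
Bit 10: prefix='01' -> emit 'g', reset
Bit 11: prefix='0' (no match yet)
Bit 12: prefix='00' (no match yet)
Bit 13: prefix='000' -> emit 'm', reset
Bit 14: prefix='1' -> emit 'j', reset
Bit 15: prefix='0' (no match yet)
Bit 16: prefix='00' (no match yet)
Bit 17: prefix='001' -> emit 'a', reset
Bit 18: prefix='1' -> emit 'j', reset
Bit 19: prefix='1' -> emit 'j', reset
Bit 20: prefix='0' (no match yet)
Bit 21: prefix='00' (no match yet)
Bit 22: prefix='000' -> emit 'm', reset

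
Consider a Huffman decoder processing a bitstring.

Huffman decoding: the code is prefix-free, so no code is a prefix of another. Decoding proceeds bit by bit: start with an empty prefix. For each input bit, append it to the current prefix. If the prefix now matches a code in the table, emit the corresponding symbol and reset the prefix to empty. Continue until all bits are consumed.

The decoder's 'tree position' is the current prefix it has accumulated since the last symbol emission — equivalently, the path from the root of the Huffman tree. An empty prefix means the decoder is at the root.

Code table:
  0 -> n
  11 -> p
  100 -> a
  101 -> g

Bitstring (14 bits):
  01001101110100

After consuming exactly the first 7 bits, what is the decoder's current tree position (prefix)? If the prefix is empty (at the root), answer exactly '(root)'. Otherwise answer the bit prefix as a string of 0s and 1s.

Answer: (root)

Derivation:
Bit 0: prefix='0' -> emit 'n', reset
Bit 1: prefix='1' (no match yet)
Bit 2: prefix='10' (no match yet)
Bit 3: prefix='100' -> emit 'a', reset
Bit 4: prefix='1' (no match yet)
Bit 5: prefix='11' -> emit 'p', reset
Bit 6: prefix='0' -> emit 'n', reset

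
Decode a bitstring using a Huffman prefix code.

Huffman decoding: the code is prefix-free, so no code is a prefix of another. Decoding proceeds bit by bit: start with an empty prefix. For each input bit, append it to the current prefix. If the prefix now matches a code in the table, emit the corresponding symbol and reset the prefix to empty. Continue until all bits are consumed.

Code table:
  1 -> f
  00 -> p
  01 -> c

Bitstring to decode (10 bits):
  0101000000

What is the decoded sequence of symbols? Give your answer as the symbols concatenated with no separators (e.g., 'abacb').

Bit 0: prefix='0' (no match yet)
Bit 1: prefix='01' -> emit 'c', reset
Bit 2: prefix='0' (no match yet)
Bit 3: prefix='01' -> emit 'c', reset
Bit 4: prefix='0' (no match yet)
Bit 5: prefix='00' -> emit 'p', reset
Bit 6: prefix='0' (no match yet)
Bit 7: prefix='00' -> emit 'p', reset
Bit 8: prefix='0' (no match yet)
Bit 9: prefix='00' -> emit 'p', reset

Answer: ccppp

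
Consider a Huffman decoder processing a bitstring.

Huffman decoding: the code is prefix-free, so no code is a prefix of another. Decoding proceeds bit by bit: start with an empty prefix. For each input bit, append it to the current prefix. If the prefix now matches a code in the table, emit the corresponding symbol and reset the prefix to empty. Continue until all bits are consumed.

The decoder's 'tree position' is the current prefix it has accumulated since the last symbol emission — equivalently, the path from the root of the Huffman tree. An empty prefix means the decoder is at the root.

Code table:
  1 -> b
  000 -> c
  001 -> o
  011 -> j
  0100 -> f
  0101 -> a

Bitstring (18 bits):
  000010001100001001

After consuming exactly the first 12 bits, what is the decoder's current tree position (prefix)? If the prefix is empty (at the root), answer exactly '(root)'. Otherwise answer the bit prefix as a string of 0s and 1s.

Bit 0: prefix='0' (no match yet)
Bit 1: prefix='00' (no match yet)
Bit 2: prefix='000' -> emit 'c', reset
Bit 3: prefix='0' (no match yet)
Bit 4: prefix='01' (no match yet)
Bit 5: prefix='010' (no match yet)
Bit 6: prefix='0100' -> emit 'f', reset
Bit 7: prefix='0' (no match yet)
Bit 8: prefix='01' (no match yet)
Bit 9: prefix='011' -> emit 'j', reset
Bit 10: prefix='0' (no match yet)
Bit 11: prefix='00' (no match yet)

Answer: 00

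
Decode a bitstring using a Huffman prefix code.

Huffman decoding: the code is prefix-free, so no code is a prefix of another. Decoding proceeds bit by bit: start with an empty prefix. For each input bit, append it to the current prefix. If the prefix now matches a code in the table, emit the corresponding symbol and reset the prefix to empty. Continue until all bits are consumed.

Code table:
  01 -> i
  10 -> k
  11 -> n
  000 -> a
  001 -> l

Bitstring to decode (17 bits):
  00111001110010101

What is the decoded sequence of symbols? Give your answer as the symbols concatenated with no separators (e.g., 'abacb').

Answer: lnlnlii

Derivation:
Bit 0: prefix='0' (no match yet)
Bit 1: prefix='00' (no match yet)
Bit 2: prefix='001' -> emit 'l', reset
Bit 3: prefix='1' (no match yet)
Bit 4: prefix='11' -> emit 'n', reset
Bit 5: prefix='0' (no match yet)
Bit 6: prefix='00' (no match yet)
Bit 7: prefix='001' -> emit 'l', reset
Bit 8: prefix='1' (no match yet)
Bit 9: prefix='11' -> emit 'n', reset
Bit 10: prefix='0' (no match yet)
Bit 11: prefix='00' (no match yet)
Bit 12: prefix='001' -> emit 'l', reset
Bit 13: prefix='0' (no match yet)
Bit 14: prefix='01' -> emit 'i', reset
Bit 15: prefix='0' (no match yet)
Bit 16: prefix='01' -> emit 'i', reset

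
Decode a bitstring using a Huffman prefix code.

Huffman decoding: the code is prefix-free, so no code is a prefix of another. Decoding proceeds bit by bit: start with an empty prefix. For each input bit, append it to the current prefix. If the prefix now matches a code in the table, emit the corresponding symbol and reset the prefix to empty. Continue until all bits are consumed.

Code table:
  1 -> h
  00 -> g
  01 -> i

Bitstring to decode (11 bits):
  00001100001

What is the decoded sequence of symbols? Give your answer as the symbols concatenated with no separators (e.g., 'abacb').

Answer: gghhggh

Derivation:
Bit 0: prefix='0' (no match yet)
Bit 1: prefix='00' -> emit 'g', reset
Bit 2: prefix='0' (no match yet)
Bit 3: prefix='00' -> emit 'g', reset
Bit 4: prefix='1' -> emit 'h', reset
Bit 5: prefix='1' -> emit 'h', reset
Bit 6: prefix='0' (no match yet)
Bit 7: prefix='00' -> emit 'g', reset
Bit 8: prefix='0' (no match yet)
Bit 9: prefix='00' -> emit 'g', reset
Bit 10: prefix='1' -> emit 'h', reset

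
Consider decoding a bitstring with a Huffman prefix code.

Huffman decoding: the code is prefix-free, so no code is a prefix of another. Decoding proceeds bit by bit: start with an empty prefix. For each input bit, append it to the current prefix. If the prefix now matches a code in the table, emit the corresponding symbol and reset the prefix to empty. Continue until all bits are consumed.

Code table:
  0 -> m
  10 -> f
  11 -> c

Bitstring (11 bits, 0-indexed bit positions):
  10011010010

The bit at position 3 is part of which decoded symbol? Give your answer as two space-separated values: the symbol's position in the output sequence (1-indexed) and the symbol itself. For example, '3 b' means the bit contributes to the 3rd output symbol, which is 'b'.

Answer: 3 c

Derivation:
Bit 0: prefix='1' (no match yet)
Bit 1: prefix='10' -> emit 'f', reset
Bit 2: prefix='0' -> emit 'm', reset
Bit 3: prefix='1' (no match yet)
Bit 4: prefix='11' -> emit 'c', reset
Bit 5: prefix='0' -> emit 'm', reset
Bit 6: prefix='1' (no match yet)
Bit 7: prefix='10' -> emit 'f', reset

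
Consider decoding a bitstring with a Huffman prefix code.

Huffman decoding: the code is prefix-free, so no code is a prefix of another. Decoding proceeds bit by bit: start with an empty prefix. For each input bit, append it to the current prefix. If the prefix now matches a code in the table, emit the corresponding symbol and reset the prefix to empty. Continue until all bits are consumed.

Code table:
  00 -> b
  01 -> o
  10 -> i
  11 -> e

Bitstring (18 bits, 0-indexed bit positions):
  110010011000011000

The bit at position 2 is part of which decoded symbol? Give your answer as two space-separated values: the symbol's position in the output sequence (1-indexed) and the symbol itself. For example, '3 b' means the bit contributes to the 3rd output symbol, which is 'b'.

Bit 0: prefix='1' (no match yet)
Bit 1: prefix='11' -> emit 'e', reset
Bit 2: prefix='0' (no match yet)
Bit 3: prefix='00' -> emit 'b', reset
Bit 4: prefix='1' (no match yet)
Bit 5: prefix='10' -> emit 'i', reset
Bit 6: prefix='0' (no match yet)

Answer: 2 b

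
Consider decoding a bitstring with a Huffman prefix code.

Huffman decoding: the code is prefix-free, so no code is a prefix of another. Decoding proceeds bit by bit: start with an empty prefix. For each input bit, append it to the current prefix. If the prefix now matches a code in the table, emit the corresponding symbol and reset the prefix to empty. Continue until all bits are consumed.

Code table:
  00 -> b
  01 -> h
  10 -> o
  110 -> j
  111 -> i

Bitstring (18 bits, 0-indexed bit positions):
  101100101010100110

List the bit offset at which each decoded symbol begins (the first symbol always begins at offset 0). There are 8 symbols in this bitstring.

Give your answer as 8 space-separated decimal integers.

Bit 0: prefix='1' (no match yet)
Bit 1: prefix='10' -> emit 'o', reset
Bit 2: prefix='1' (no match yet)
Bit 3: prefix='11' (no match yet)
Bit 4: prefix='110' -> emit 'j', reset
Bit 5: prefix='0' (no match yet)
Bit 6: prefix='01' -> emit 'h', reset
Bit 7: prefix='0' (no match yet)
Bit 8: prefix='01' -> emit 'h', reset
Bit 9: prefix='0' (no match yet)
Bit 10: prefix='01' -> emit 'h', reset
Bit 11: prefix='0' (no match yet)
Bit 12: prefix='01' -> emit 'h', reset
Bit 13: prefix='0' (no match yet)
Bit 14: prefix='00' -> emit 'b', reset
Bit 15: prefix='1' (no match yet)
Bit 16: prefix='11' (no match yet)
Bit 17: prefix='110' -> emit 'j', reset

Answer: 0 2 5 7 9 11 13 15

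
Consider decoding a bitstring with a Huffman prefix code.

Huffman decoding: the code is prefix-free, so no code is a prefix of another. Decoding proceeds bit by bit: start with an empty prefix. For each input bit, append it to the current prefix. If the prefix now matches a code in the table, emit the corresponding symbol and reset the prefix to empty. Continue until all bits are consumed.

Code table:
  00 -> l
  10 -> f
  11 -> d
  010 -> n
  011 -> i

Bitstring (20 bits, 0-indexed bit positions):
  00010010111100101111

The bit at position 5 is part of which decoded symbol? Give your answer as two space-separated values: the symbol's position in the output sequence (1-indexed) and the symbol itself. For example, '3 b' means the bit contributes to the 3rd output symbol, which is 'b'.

Bit 0: prefix='0' (no match yet)
Bit 1: prefix='00' -> emit 'l', reset
Bit 2: prefix='0' (no match yet)
Bit 3: prefix='01' (no match yet)
Bit 4: prefix='010' -> emit 'n', reset
Bit 5: prefix='0' (no match yet)
Bit 6: prefix='01' (no match yet)
Bit 7: prefix='010' -> emit 'n', reset
Bit 8: prefix='1' (no match yet)
Bit 9: prefix='11' -> emit 'd', reset

Answer: 3 n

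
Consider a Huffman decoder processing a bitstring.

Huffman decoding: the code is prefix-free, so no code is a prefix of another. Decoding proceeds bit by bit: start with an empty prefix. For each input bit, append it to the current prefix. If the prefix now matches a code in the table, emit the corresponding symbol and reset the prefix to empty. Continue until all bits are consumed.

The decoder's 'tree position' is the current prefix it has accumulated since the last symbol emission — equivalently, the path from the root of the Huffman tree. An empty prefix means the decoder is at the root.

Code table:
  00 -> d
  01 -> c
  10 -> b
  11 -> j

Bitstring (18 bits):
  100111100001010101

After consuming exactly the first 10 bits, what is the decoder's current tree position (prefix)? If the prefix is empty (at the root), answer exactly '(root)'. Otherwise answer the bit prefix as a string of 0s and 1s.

Answer: (root)

Derivation:
Bit 0: prefix='1' (no match yet)
Bit 1: prefix='10' -> emit 'b', reset
Bit 2: prefix='0' (no match yet)
Bit 3: prefix='01' -> emit 'c', reset
Bit 4: prefix='1' (no match yet)
Bit 5: prefix='11' -> emit 'j', reset
Bit 6: prefix='1' (no match yet)
Bit 7: prefix='10' -> emit 'b', reset
Bit 8: prefix='0' (no match yet)
Bit 9: prefix='00' -> emit 'd', reset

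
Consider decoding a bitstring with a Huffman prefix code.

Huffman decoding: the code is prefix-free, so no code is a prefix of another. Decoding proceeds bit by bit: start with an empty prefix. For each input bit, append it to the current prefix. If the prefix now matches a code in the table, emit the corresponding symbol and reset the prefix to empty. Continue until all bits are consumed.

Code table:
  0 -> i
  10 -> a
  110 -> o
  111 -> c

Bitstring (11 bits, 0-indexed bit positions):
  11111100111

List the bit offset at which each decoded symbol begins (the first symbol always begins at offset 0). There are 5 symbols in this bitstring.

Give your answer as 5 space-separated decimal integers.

Answer: 0 3 6 7 8

Derivation:
Bit 0: prefix='1' (no match yet)
Bit 1: prefix='11' (no match yet)
Bit 2: prefix='111' -> emit 'c', reset
Bit 3: prefix='1' (no match yet)
Bit 4: prefix='11' (no match yet)
Bit 5: prefix='111' -> emit 'c', reset
Bit 6: prefix='0' -> emit 'i', reset
Bit 7: prefix='0' -> emit 'i', reset
Bit 8: prefix='1' (no match yet)
Bit 9: prefix='11' (no match yet)
Bit 10: prefix='111' -> emit 'c', reset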